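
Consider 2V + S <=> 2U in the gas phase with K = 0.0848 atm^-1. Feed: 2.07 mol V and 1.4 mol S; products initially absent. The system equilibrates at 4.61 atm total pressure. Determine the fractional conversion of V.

X = 0.270

Let X = conversion of V (basis 2.07 mol V); extent of reaction ξ = 1.03X.
Moles: n_V = 2.07 − 2.07X; n_S = 1.4 − 1.03X; n_U = 2.07X.
Total moles n_T = 3.47 − 1.03X.
Mole fractions y_i = n_i/n_T; K = p_U^2 / (p_V^2 p_S) with p_i = y_i·P.
Setting this equal to 0.0848 atm^-1 and taking the physical root (0 < X < 1) gives X = 0.270.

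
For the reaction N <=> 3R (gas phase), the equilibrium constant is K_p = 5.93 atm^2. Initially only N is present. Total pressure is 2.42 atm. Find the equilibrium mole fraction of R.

y_R = 0.684

Basis: 1 mol N initially; let X = conversion of N. Extent ξ = X.
Mole table: n_N = 1 − X; n_R = 3X.
Summing: n_T = 1 + 2X.
With p_i = (n_i/n_T)P, K_p = p_R^3 / (p_N).
Setting this equal to 5.93 atm^2 and taking the physical root (0 < X < 1) gives X = 0.419.
Then n_R = 1.26, n_T = 1.84, so y_R = 0.684.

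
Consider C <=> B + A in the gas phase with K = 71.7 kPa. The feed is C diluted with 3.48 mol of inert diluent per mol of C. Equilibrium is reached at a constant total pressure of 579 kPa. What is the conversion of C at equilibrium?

Basis: 1 mol C initially; let X = conversion of C. Extent ξ = X.
Moles: n_C = 1 − X; n_B = X; n_A = X; n_I = 3.48 (inert).
Summing: n_T = 4.48 + X.
With p_i = (n_i/n_T)P, K = p_B p_A / (p_C).
Equating to 71.7 kPa and solving on 0 < X < 1: X = 0.537.

X = 0.537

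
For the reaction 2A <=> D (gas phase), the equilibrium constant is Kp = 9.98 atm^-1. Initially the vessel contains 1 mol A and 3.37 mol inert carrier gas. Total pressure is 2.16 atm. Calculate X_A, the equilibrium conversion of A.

Let X = conversion of A (basis 1 mol A); extent of reaction ξ = 0.5X.
Moles: n_A = 1 − X; n_D = 0.5X; n_I = 3.37 (inert).
Summing: n_T = 4.37 − 0.5X.
With p_i = (n_i/n_T)P, Kp = p_D / (p_A^2).
Substituting and setting equal to 9.98 atm^-1 gives a polynomial in X; the root in (0,1) is X = 0.738.

X = 0.738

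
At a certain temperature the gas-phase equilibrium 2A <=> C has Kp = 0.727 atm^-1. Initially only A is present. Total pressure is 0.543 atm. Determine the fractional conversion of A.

X = 0.377

Let X = conversion of A (basis 1 mol A); extent of reaction ξ = 0.5X.
At extent ξ: n_A = 1 − X; n_C = 0.5X.
n_T = Σnᵢ = 1 − 0.5X.
With p_i = (n_i/n_T)P, Kp = p_C / (p_A^2).
This yields a degree-2 equation in X; solving on (0,1), X = 0.377.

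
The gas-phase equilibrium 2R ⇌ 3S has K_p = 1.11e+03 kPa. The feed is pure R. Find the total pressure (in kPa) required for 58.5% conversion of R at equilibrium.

P = 366 kPa

Let X = conversion of R (basis 1 mol R); extent of reaction ξ = 0.5X.
Mole table: n_R = 1 − X; n_S = 1.5X.
n_T = Σnᵢ = 1 + 0.5X.
K_p = p_S^3 / (p_R^2) with p_i = (n_i/n_T)·P.
At X = 0.585: the mole-fraction product g(X) = Π y_i^ν_i = 3.035. Since K_p = g(X)·P^{1}, P = (K_p/g)^(1/1) = (1.11e+03/3.035)^(1/1) = 366 kPa.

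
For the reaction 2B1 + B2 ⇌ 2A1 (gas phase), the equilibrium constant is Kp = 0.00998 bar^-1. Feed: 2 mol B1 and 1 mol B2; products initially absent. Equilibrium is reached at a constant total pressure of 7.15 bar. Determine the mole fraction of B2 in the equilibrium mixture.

Take 2 mol B1 as basis and let X be its fractional conversion, so ξ = X.
At extent ξ: n_B1 = 2 − 2X; n_B2 = 1 − X; n_A1 = 2X.
n_T = Σnᵢ = 3 − X.
With p_i = (n_i/n_T)P, Kp = p_A1^2 / (p_B1^2 p_B2).
This yields a degree-3 equation in X; solving on (0,1), X = 0.128.
Then n_B2 = 0.872, n_T = 2.87, so y_B2 = 0.304.

y_B2 = 0.304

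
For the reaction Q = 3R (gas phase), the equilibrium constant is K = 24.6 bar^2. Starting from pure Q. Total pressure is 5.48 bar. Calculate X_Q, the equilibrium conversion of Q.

Take 1 mol Q as basis and let X be its fractional conversion, so ξ = X.
Moles: n_Q = 1 − X; n_R = 3X.
Total moles n_T = 1 + 2X.
Mole fractions y_i = n_i/n_T; K = p_R^3 / (p_Q) with p_i = y_i·P.
This yields a degree-3 equation in X; solving on (0,1), X = 0.388.

X = 0.388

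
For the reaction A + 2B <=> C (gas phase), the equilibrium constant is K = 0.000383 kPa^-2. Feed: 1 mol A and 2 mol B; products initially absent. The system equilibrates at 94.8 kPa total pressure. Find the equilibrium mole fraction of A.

y_A = 0.256

Basis: 1 mol A initially; let X = conversion of A. Extent ξ = X.
At extent ξ: n_A = 1 − X; n_B = 2 − 2X; n_C = X.
Total moles n_T = 3 − 2X.
y_i = n_i/n_T, p_i = y_i·P. K = p_C / (p_A p_B^2).
This yields a degree-3 equation in X; solving on (0,1), X = 0.475.
Then n_A = 0.525, n_T = 2.05, so y_A = 0.256.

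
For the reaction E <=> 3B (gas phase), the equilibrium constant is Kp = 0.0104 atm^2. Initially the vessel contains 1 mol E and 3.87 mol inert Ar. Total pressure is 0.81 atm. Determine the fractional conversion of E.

Basis: 1 mol E initially; let X = conversion of E. Extent ξ = X.
Mole table: n_E = 1 − X; n_B = 3X; n_I = 3.87 (inert).
n_T = Σnᵢ = 4.87 + 2X.
With p_i = (n_i/n_T)P, Kp = p_B^3 / (p_E).
This yields a degree-3 equation in X; solving on (0,1), X = 0.234.

X = 0.234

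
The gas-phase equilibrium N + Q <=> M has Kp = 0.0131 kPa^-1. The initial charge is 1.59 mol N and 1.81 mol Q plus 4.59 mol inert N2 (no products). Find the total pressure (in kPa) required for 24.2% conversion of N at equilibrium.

P = 130 kPa

Let X = conversion of N (basis 1.59 mol N); extent of reaction ξ = 1.59X.
At extent ξ: n_N = 1.59 − 1.59X; n_Q = 1.81 − 1.59X; n_M = 1.59X; n_I = 4.59 (inert).
Total moles n_T = 7.99 − 1.59X.
Kp = p_M / (p_N p_Q) with p_i = (n_i/n_T)·P.
At X = 0.242: the mole-fraction product g(X) = Π y_i^ν_i = 1.704. Since Kp = g(X)·P^{-1}, P = (g/Kp)^(1/1) = (1.704/0.0131)^(1/1) = 130 kPa.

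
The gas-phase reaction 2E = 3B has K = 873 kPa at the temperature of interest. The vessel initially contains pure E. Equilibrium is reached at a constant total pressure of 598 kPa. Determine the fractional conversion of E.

X = 0.508

Basis: 1 mol E initially; let X = conversion of E. Extent ξ = 0.5X.
At extent ξ: n_E = 1 − X; n_B = 1.5X.
Total moles n_T = 1 + 0.5X.
With p_i = (n_i/n_T)P, K = p_B^3 / (p_E^2).
Setting this equal to 873 kPa and taking the physical root (0 < X < 1) gives X = 0.508.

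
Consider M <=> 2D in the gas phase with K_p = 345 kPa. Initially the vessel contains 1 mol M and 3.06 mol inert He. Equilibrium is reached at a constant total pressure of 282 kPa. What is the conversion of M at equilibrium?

X = 0.681

Let X = conversion of M (basis 1 mol M); extent of reaction ξ = X.
Species balance: n_M = 1 − X; n_D = 2X; n_I = 3.06 (inert).
Summing: n_T = 4.06 + X.
y_i = n_i/n_T, p_i = y_i·P. K_p = p_D^2 / (p_M).
Substituting and setting equal to 345 kPa gives a polynomial in X; the root in (0,1) is X = 0.681.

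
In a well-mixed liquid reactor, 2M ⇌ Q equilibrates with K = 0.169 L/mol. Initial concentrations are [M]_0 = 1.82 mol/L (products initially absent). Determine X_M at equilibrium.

X = 0.301

Let X = conversion of M; extent ξ = 1.82X/2 mol/L.
Concentrations: [M] = 1.82 − 1.82X; [Q] = 0.91X.
K = [Q] / ([M]^2).
Solving K = 0.169 for X ∈ (0,1): X = 0.301.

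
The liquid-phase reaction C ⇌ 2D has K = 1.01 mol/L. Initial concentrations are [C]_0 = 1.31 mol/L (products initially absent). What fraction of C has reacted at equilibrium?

X = 0.353

Let X = conversion of C; extent ξ = 1.31·X mol/L.
Concentrations: [C] = 1.31 − 1.31X; [D] = 2.62X.
K = [D]^2 / ([C]).
Solving K = 1.01 for X ∈ (0,1): X = 0.353.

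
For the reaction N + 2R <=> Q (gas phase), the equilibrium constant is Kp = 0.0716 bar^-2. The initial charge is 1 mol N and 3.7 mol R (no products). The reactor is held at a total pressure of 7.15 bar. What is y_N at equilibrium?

Take 1 mol N as basis and let X be its fractional conversion, so ξ = X.
Species balance: n_N = 1 − X; n_R = 3.7 − 2X; n_Q = X.
Total moles n_T = 4.7 − 2X.
Mole fractions y_i = n_i/n_T; Kp = p_Q / (p_N p_R^2) with p_i = y_i·P.
Equating to 0.0716 bar^-2 and solving on 0 < X < 1: X = 0.646.
Then n_N = 0.354, n_T = 3.41, so y_N = 0.104.

y_N = 0.104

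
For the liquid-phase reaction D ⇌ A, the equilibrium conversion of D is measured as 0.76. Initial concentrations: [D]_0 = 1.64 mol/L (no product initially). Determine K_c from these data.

Let X = conversion of D.
Concentrations: [D] = 1.64 − 1.64X; [A] = 1.64X.
At X = 0.76: [D] = 0.394, [A] = 1.25.
K_c = [A] / ([D]) = 3.17.

K_c = 3.17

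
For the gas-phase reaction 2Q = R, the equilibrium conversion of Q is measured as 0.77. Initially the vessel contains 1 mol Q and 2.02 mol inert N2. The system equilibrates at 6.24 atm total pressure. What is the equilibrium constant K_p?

Basis: 1 mol Q initially; let X = conversion of Q. Extent ξ = 0.5X.
At extent ξ: n_Q = 1 − X; n_R = 0.5X; n_I = 2.02 (inert).
Summing: n_T = 3.02 − 0.5X.
At X = 0.77: n_Q = 0.23, n_R = 0.385, n_T = 2.63.
p_i = (n_i/n_T)·P. K_p = p_R / (p_Q^2) = 3.07 atm^-1.

K_p = 3.07 atm^-1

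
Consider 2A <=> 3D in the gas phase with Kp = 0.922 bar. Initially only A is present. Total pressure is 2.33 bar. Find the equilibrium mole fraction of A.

y_A = 0.523

Take 1 mol A as basis and let X be its fractional conversion, so ξ = 0.5X.
Moles: n_A = 1 − X; n_D = 1.5X.
n_T = Σnᵢ = 1 + 0.5X.
Mole fractions y_i = n_i/n_T; Kp = p_D^3 / (p_A^2) with p_i = y_i·P.
This yields a degree-3 equation in X; solving on (0,1), X = 0.378.
Then n_A = 0.622, n_T = 1.19, so y_A = 0.523.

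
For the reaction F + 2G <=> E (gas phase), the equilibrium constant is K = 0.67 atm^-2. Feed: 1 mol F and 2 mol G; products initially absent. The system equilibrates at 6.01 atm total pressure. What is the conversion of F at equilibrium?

Let X = conversion of F (basis 1 mol F); extent of reaction ξ = X.
Mole table: n_F = 1 − X; n_G = 2 − 2X; n_E = X.
Summing: n_T = 3 − 2X.
y_i = n_i/n_T, p_i = y_i·P. K = p_E / (p_F p_G^2).
This yields a degree-3 equation in X; solving on (0,1), X = 0.740.

X = 0.740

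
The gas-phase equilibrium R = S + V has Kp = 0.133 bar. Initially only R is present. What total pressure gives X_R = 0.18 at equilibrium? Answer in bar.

P = 3.97 bar

Take 1 mol R as basis and let X be its fractional conversion, so ξ = X.
At extent ξ: n_R = 1 − X; n_S = X; n_V = X.
Summing: n_T = 1 + X.
Kp = p_S p_V / (p_R) with p_i = (n_i/n_T)·P.
At X = 0.18: the mole-fraction product g(X) = Π y_i^ν_i = 0.03348. Since Kp = g(X)·P^{1}, P = (Kp/g)^(1/1) = (0.133/0.03348)^(1/1) = 3.97 bar.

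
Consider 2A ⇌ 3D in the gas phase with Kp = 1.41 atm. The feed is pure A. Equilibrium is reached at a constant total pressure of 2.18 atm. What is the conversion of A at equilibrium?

Let X = conversion of A (basis 1 mol A); extent of reaction ξ = 0.5X.
Moles: n_A = 1 − X; n_D = 1.5X.
Total moles n_T = 1 + 0.5X.
Mole fractions y_i = n_i/n_T; Kp = p_D^3 / (p_A^2) with p_i = y_i·P.
Equating to 1.41 atm and solving on 0 < X < 1: X = 0.425.

X = 0.425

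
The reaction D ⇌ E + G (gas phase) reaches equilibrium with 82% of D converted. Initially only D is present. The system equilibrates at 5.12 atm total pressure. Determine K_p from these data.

Let X = conversion of D (basis 1 mol D); extent of reaction ξ = X.
Species balance: n_D = 1 − X; n_E = X; n_G = X.
Summing: n_T = 1 + X.
At X = 0.82: n_D = 0.18, n_E = 0.82, n_G = 0.82, n_T = 1.82.
p_i = (n_i/n_T)·P. K_p = p_E p_G / (p_D) = 10.5 atm.

K_p = 10.5 atm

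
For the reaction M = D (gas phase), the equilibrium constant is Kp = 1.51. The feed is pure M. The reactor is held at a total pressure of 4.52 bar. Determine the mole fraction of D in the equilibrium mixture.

Basis: 1 mol M initially; let X = conversion of M. Extent ξ = X.
Moles: n_M = 1 − X; n_D = X.
n_T stays at 1 (no change in mole number).
Mole fractions y_i = n_i/n_T; Kp = p_D / (p_M) with p_i = y_i·P.
Setting this equal to 1.51 and taking the physical root (0 < X < 1) gives X = 0.602.
Then n_D = 0.602, n_T = 1, so y_D = 0.602.

y_D = 0.602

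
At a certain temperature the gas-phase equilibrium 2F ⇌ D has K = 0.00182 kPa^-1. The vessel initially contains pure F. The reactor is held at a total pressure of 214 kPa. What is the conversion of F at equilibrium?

X = 0.375

Let X = conversion of F (basis 1 mol F); extent of reaction ξ = 0.5X.
At extent ξ: n_F = 1 − X; n_D = 0.5X.
Total moles n_T = 1 − 0.5X.
y_i = n_i/n_T, p_i = y_i·P. K = p_D / (p_F^2).
Setting this equal to 0.00182 kPa^-1 and taking the physical root (0 < X < 1) gives X = 0.375.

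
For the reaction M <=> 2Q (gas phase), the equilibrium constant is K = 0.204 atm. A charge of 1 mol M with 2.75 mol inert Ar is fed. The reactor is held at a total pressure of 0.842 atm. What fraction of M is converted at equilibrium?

X = 0.391

Take 1 mol M as basis and let X be its fractional conversion, so ξ = X.
Species balance: n_M = 1 − X; n_Q = 2X; n_I = 2.75 (inert).
n_T = Σnᵢ = 3.75 + X.
y_i = n_i/n_T, p_i = y_i·P. K = p_Q^2 / (p_M).
This yields a degree-2 equation in X; solving on (0,1), X = 0.391.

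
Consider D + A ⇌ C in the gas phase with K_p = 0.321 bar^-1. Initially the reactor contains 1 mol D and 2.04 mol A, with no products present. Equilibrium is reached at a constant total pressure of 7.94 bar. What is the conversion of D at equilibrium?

Take 1 mol D as basis and let X be its fractional conversion, so ξ = X.
Moles: n_D = 1 − X; n_A = 2.04 − X; n_C = X.
Total moles n_T = 3.04 − X.
y_i = n_i/n_T, p_i = y_i·P. K_p = p_C / (p_D p_A).
Setting this equal to 0.321 bar^-1 and taking the physical root (0 < X < 1) gives X = 0.601.

X = 0.601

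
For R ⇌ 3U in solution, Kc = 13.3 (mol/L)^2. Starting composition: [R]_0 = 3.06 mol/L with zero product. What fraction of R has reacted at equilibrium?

Let X = conversion of R; extent ξ = 3.06·X mol/L.
Concentrations: [R] = 3.06 − 3.06X; [U] = 9.18X.
Kc = [U]^3 / ([R]).
Setting equal to 13.3 and solving for X on (0,1) gives X = 0.328.

X = 0.328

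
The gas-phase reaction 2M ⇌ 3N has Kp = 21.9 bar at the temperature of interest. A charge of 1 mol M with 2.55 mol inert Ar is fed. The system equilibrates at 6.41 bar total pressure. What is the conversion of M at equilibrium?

Basis: 1 mol M initially; let X = conversion of M. Extent ξ = 0.5X.
Moles: n_M = 1 − X; n_N = 1.5X; n_I = 2.55 (inert).
Summing: n_T = 3.55 + 0.5X.
y_i = n_i/n_T, p_i = y_i·P. Kp = p_N^3 / (p_M^2).
This yields a degree-3 equation in X; solving on (0,1), X = 0.703.

X = 0.703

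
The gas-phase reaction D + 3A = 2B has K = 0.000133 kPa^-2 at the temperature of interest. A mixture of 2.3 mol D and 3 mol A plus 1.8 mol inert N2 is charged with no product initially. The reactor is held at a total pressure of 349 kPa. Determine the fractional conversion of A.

X = 0.595

Let X = conversion of A (basis 3 mol A); extent of reaction ξ = X.
Moles: n_D = 2.3 − X; n_A = 3 − 3X; n_B = 2X; n_I = 1.8 (inert).
n_T = Σnᵢ = 7.1 − 2X.
y_i = n_i/n_T, p_i = y_i·P. K = p_B^2 / (p_D p_A^3).
This yields a degree-4 equation in X; solving on (0,1), X = 0.595.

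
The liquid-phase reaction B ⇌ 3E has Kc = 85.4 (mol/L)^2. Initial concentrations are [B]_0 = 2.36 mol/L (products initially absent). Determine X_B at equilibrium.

Let X = conversion of B; extent ξ = 2.36·X mol/L.
Concentrations: [B] = 2.36 − 2.36X; [E] = 7.08X.
Kc = [E]^3 / ([B]).
Equating to 85.4 (mol/L)^2: the physical root is X = 0.607.

X = 0.607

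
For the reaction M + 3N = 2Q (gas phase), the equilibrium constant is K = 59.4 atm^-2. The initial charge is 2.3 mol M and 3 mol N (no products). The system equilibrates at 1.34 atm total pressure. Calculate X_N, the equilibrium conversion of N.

Let X = conversion of N (basis 3 mol N); extent of reaction ξ = X.
Species balance: n_M = 2.3 − X; n_N = 3 − 3X; n_Q = 2X.
Summing: n_T = 5.3 − 2X.
y_i = n_i/n_T, p_i = y_i·P. K = p_Q^2 / (p_M p_N^3).
Substituting and setting equal to 59.4 atm^-2 gives a polynomial in X; the root in (0,1) is X = 0.799.

X = 0.799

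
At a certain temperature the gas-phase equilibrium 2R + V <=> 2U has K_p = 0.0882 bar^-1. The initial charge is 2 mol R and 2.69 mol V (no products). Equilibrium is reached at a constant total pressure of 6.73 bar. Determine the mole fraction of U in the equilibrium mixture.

Take 2 mol R as basis and let X be its fractional conversion, so ξ = X.
Mole table: n_R = 2 − 2X; n_V = 2.69 − X; n_U = 2X.
Total moles n_T = 4.69 − X.
Mole fractions y_i = n_i/n_T; K_p = p_U^2 / (p_R^2 p_V) with p_i = y_i·P.
Setting this equal to 0.0882 bar^-1 and taking the physical root (0 < X < 1) gives X = 0.361.
Then n_U = 0.722, n_T = 4.33, so y_U = 0.167.

y_U = 0.167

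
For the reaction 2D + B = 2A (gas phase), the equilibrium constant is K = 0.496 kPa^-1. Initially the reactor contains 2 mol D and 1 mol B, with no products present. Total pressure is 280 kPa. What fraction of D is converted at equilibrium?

X = 0.786

Take 2 mol D as basis and let X be its fractional conversion, so ξ = X.
Mole table: n_D = 2 − 2X; n_B = 1 − X; n_A = 2X.
Total moles n_T = 3 − X.
y_i = n_i/n_T, p_i = y_i·P. K = p_A^2 / (p_D^2 p_B).
Setting this equal to 0.496 kPa^-1 and taking the physical root (0 < X < 1) gives X = 0.786.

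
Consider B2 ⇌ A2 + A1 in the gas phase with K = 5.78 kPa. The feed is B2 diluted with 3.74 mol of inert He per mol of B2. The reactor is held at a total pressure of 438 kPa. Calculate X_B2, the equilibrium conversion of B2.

Take 1 mol B2 as basis and let X be its fractional conversion, so ξ = X.
Moles: n_B2 = 1 − X; n_A2 = X; n_A1 = X; n_I = 3.74 (inert).
n_T = Σnᵢ = 4.74 + X.
y_i = n_i/n_T, p_i = y_i·P. K = p_A2 p_A1 / (p_B2).
This yields a degree-2 equation in X; solving on (0,1), X = 0.225.

X = 0.225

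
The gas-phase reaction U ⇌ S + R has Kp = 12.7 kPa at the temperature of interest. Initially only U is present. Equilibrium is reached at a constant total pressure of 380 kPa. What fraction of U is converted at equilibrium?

Take 1 mol U as basis and let X be its fractional conversion, so ξ = X.
Mole table: n_U = 1 − X; n_S = X; n_R = X.
Total moles n_T = 1 + X.
Mole fractions y_i = n_i/n_T; Kp = p_S p_R / (p_U) with p_i = y_i·P.
Setting this equal to 12.7 kPa and taking the physical root (0 < X < 1) gives X = 0.180.

X = 0.180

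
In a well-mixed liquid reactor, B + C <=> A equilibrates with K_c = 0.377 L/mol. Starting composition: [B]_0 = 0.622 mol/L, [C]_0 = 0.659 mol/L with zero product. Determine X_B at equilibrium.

X = 0.172

Let X = conversion of B; extent ξ = 0.622·X mol/L.
Concentrations: [B] = 0.622 − 0.622X; [C] = 0.659 − 0.622X; [A] = 0.622X.
K_c = [A] / ([B] [C]).
Setting equal to 0.377 and solving for X on (0,1) gives X = 0.172.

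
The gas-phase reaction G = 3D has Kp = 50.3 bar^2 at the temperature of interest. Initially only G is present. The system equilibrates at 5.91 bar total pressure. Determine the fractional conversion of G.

Let X = conversion of G (basis 1 mol G); extent of reaction ξ = X.
Mole table: n_G = 1 − X; n_D = 3X.
n_T = Σnᵢ = 1 + 2X.
With p_i = (n_i/n_T)P, Kp = p_D^3 / (p_G).
Equating to 50.3 bar^2 and solving on 0 < X < 1: X = 0.474.

X = 0.474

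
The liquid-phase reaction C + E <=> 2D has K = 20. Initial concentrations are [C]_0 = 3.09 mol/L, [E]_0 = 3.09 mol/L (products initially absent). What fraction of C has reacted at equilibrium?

Let X = conversion of C; extent ξ = 3.09·X mol/L.
Concentrations: [C] = 3.09 − 3.09X; [E] = 3.09 − 3.09X; [D] = 6.18X.
K = [D]^2 / ([C] [E]).
Solving K = 20 for X ∈ (0,1): X = 0.691.

X = 0.691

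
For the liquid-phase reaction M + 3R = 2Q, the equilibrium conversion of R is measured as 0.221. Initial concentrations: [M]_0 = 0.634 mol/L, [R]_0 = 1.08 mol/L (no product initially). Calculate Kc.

Let X = conversion of R.
Concentrations: [M] = 0.634 − 0.36X; [R] = 1.08 − 1.08X; [Q] = 0.72X.
At X = 0.221: [M] = 0.554, [R] = 0.841, [Q] = 0.159.
Kc = [Q]^2 / ([M] [R]^3) = 0.0767 (mol/L)^-2.

Kc = 0.0767 (mol/L)^-2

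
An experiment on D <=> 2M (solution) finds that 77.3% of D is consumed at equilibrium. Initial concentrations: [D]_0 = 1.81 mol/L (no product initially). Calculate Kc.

Let X = conversion of D.
Concentrations: [D] = 1.81 − 1.81X; [M] = 3.62X.
At X = 0.773: [D] = 0.411, [M] = 2.8.
Kc = [M]^2 / ([D]) = 19.1 mol/L.

Kc = 19.1 mol/L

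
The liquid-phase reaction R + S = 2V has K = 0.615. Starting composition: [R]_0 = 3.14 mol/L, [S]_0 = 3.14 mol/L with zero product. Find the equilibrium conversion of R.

X = 0.282

Let X = conversion of R; extent ξ = 3.14·X mol/L.
Concentrations: [R] = 3.14 − 3.14X; [S] = 3.14 − 3.14X; [V] = 6.28X.
K = [V]^2 / ([R] [S]).
Solving K = 0.615 for X ∈ (0,1): X = 0.282.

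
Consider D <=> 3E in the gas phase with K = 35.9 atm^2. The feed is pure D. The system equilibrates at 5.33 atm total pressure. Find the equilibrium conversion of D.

Basis: 1 mol D initially; let X = conversion of D. Extent ξ = X.
Mole table: n_D = 1 − X; n_E = 3X.
Summing: n_T = 1 + 2X.
y_i = n_i/n_T, p_i = y_i·P. K = p_E^3 / (p_D).
This yields a degree-3 equation in X; solving on (0,1), X = 0.453.

X = 0.453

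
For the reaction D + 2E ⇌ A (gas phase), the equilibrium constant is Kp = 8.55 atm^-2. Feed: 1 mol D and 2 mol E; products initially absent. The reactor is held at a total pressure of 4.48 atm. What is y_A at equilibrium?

Basis: 1 mol D initially; let X = conversion of D. Extent ξ = X.
Moles: n_D = 1 − X; n_E = 2 − 2X; n_A = X.
n_T = Σnᵢ = 3 − 2X.
y_i = n_i/n_T, p_i = y_i·P. Kp = p_A / (p_D p_E^2).
Substituting and setting equal to 8.55 atm^-2 gives a polynomial in X; the root in (0,1) is X = 0.874.
Then n_A = 0.874, n_T = 1.25, so y_A = 0.698.

y_A = 0.698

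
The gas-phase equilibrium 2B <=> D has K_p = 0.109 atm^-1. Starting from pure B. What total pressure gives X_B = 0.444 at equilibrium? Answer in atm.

P = 5.13 atm

Let X = conversion of B (basis 1 mol B); extent of reaction ξ = 0.5X.
Mole table: n_B = 1 − X; n_D = 0.5X.
Summing: n_T = 1 − 0.5X.
K_p = p_D / (p_B^2) with p_i = (n_i/n_T)·P.
At X = 0.444: the mole-fraction product g(X) = Π y_i^ν_i = 0.5587. Since K_p = g(X)·P^{-1}, P = (g/K_p)^(1/1) = (0.5587/0.109)^(1/1) = 5.13 atm.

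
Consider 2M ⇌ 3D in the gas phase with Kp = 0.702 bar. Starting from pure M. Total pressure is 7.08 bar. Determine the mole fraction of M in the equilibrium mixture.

y_M = 0.652

Basis: 1 mol M initially; let X = conversion of M. Extent ξ = 0.5X.
Moles: n_M = 1 − X; n_D = 1.5X.
Total moles n_T = 1 + 0.5X.
With p_i = (n_i/n_T)P, Kp = p_D^3 / (p_M^2).
This yields a degree-3 equation in X; solving on (0,1), X = 0.262.
Then n_M = 0.738, n_T = 1.13, so y_M = 0.652.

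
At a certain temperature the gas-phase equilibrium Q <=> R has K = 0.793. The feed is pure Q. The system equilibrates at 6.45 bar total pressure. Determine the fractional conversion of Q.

X = 0.442

Let X = conversion of Q (basis 1 mol Q); extent of reaction ξ = X.
Species balance: n_Q = 1 − X; n_R = X.
Since Δν = 0, n_T = 1 throughout.
With p_i = (n_i/n_T)P, K = p_R / (p_Q).
Equating to 0.793 and solving on 0 < X < 1: X = 0.442.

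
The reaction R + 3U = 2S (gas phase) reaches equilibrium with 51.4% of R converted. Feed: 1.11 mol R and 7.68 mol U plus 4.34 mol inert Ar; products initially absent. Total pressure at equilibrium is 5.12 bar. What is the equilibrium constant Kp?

Kp = 0.0622 bar^-2

Let X = conversion of R (basis 1.11 mol R); extent of reaction ξ = 1.11X.
Mole table: n_R = 1.11 − 1.11X; n_U = 7.68 − 3.33X; n_S = 2.22X; n_I = 4.34 (inert).
n_T = Σnᵢ = 13.1 − 2.22X.
At X = 0.514: n_R = 0.539, n_U = 5.97, n_S = 1.14, n_T = 12.
p_i = (n_i/n_T)·P. Kp = p_S^2 / (p_R p_U^3) = 0.0622 bar^-2.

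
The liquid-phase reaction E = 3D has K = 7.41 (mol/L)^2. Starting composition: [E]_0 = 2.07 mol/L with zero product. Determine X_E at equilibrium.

X = 0.347

Let X = conversion of E; extent ξ = 2.07·X mol/L.
Concentrations: [E] = 2.07 − 2.07X; [D] = 6.21X.
K = [D]^3 / ([E]).
Setting equal to 7.41 and solving for X on (0,1) gives X = 0.347.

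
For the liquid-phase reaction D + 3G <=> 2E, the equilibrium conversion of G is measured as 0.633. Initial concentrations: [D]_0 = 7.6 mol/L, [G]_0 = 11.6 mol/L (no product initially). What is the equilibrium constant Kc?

Kc = 0.0603 (mol/L)^-2

Let X = conversion of G.
Concentrations: [D] = 7.6 − 3.87X; [G] = 11.6 − 11.6X; [E] = 7.73X.
At X = 0.633: [D] = 5.15, [G] = 4.26, [E] = 4.9.
Kc = [E]^2 / ([D] [G]^3) = 0.0603 (mol/L)^-2.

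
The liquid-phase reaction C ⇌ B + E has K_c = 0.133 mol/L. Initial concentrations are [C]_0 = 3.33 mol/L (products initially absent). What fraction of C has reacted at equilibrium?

Let X = conversion of C; extent ξ = 3.33·X mol/L.
Concentrations: [C] = 3.33 − 3.33X; [B] = 3.33X; [E] = 3.33X.
K_c = [B] [E] / ([C]).
Solving K_c = 0.133 for X ∈ (0,1): X = 0.181.

X = 0.181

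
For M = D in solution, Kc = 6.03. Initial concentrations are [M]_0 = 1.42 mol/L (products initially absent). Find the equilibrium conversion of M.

X = 0.858

Let X = conversion of M; extent ξ = 1.42·X mol/L.
Concentrations: [M] = 1.42 − 1.42X; [D] = 1.42X.
Kc = [D] / ([M]).
Solving Kc = 6.03 for X ∈ (0,1): X = 0.858.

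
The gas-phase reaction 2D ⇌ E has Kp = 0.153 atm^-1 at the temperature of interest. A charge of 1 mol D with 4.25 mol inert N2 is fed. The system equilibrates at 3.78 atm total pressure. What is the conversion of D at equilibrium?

X = 0.158

Basis: 1 mol D initially; let X = conversion of D. Extent ξ = 0.5X.
Mole table: n_D = 1 − X; n_E = 0.5X; n_I = 4.25 (inert).
Summing: n_T = 5.25 − 0.5X.
Mole fractions y_i = n_i/n_T; Kp = p_E / (p_D^2) with p_i = y_i·P.
Equating to 0.153 atm^-1 and solving on 0 < X < 1: X = 0.158.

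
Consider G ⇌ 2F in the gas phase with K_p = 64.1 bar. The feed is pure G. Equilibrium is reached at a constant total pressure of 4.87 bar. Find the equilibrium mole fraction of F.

Let X = conversion of G (basis 1 mol G); extent of reaction ξ = X.
Species balance: n_G = 1 − X; n_F = 2X.
Summing: n_T = 1 + X.
Mole fractions y_i = n_i/n_T; K_p = p_F^2 / (p_G) with p_i = y_i·P.
Setting this equal to 64.1 bar and taking the physical root (0 < X < 1) gives X = 0.876.
Then n_F = 1.75, n_T = 1.88, so y_F = 0.934.

y_F = 0.934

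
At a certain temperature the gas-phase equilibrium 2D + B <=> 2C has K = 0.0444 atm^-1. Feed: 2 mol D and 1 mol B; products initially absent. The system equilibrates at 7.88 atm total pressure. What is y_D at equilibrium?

Let X = conversion of D (basis 2 mol D); extent of reaction ξ = X.
At extent ξ: n_D = 2 − 2X; n_B = 1 − X; n_C = 2X.
Summing: n_T = 3 − X.
y_i = n_i/n_T, p_i = y_i·P. K = p_C^2 / (p_D^2 p_B).
Equating to 0.0444 atm^-1 and solving on 0 < X < 1: X = 0.237.
Then n_D = 1.53, n_T = 2.76, so y_D = 0.552.

y_D = 0.552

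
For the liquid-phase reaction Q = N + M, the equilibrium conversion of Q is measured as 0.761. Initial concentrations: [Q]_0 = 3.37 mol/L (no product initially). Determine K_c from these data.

Let X = conversion of Q.
Concentrations: [Q] = 3.37 − 3.37X; [N] = 3.37X; [M] = 3.37X.
At X = 0.761: [Q] = 0.805, [N] = 2.56, [M] = 2.56.
K_c = [N] [M] / ([Q]) = 8.17 mol/L.

K_c = 8.17 mol/L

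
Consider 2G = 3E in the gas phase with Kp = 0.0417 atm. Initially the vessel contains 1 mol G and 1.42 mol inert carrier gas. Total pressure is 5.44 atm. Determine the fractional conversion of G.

Let X = conversion of G (basis 1 mol G); extent of reaction ξ = 0.5X.
At extent ξ: n_G = 1 − X; n_E = 1.5X; n_I = 1.42 (inert).
Total moles n_T = 2.42 + 0.5X.
Mole fractions y_i = n_i/n_T; Kp = p_E^3 / (p_G^2) with p_i = y_i·P.
Equating to 0.0417 atm and solving on 0 < X < 1: X = 0.159.

X = 0.159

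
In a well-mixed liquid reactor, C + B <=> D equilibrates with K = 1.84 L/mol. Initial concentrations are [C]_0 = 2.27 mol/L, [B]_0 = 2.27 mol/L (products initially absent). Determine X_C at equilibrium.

X = 0.616

Let X = conversion of C; extent ξ = 2.27·X mol/L.
Concentrations: [C] = 2.27 − 2.27X; [B] = 2.27 − 2.27X; [D] = 2.27X.
K = [D] / ([C] [B]).
This equals 1.84 at X = 0.616 (the root in 0 < X < 1).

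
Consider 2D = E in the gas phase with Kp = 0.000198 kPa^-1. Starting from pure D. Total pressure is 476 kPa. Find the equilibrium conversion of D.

Basis: 1 mol D initially; let X = conversion of D. Extent ξ = 0.5X.
Species balance: n_D = 1 − X; n_E = 0.5X.
Total moles n_T = 1 − 0.5X.
With p_i = (n_i/n_T)P, Kp = p_E / (p_D^2).
Setting this equal to 0.000198 kPa^-1 and taking the physical root (0 < X < 1) gives X = 0.148.

X = 0.148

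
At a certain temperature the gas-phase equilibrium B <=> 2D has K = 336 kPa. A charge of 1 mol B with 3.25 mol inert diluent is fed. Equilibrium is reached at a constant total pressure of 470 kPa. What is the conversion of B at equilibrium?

Let X = conversion of B (basis 1 mol B); extent of reaction ξ = X.
At extent ξ: n_B = 1 − X; n_D = 2X; n_I = 3.25 (inert).
Total moles n_T = 4.25 + X.
With p_i = (n_i/n_T)P, K = p_D^2 / (p_B).
Setting this equal to 336 kPa and taking the physical root (0 < X < 1) gives X = 0.593.

X = 0.593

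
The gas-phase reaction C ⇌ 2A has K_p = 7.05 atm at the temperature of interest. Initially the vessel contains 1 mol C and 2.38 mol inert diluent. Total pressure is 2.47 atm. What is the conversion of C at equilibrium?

X = 0.790

Basis: 1 mol C initially; let X = conversion of C. Extent ξ = X.
Mole table: n_C = 1 − X; n_A = 2X; n_I = 2.38 (inert).
Summing: n_T = 3.38 + X.
y_i = n_i/n_T, p_i = y_i·P. K_p = p_A^2 / (p_C).
Substituting and setting equal to 7.05 atm gives a polynomial in X; the root in (0,1) is X = 0.790.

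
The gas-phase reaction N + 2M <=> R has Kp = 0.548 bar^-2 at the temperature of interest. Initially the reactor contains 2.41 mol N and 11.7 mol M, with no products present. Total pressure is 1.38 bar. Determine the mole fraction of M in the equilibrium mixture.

Let X = conversion of N (basis 2.41 mol N); extent of reaction ξ = 2.41X.
At extent ξ: n_N = 2.41 − 2.41X; n_M = 11.7 − 4.82X; n_R = 2.41X.
Summing: n_T = 14.1 − 4.82X.
With p_i = (n_i/n_T)P, Kp = p_R / (p_N p_M^2).
Substituting and setting equal to 0.548 bar^-2 gives a polynomial in X; the root in (0,1) is X = 0.402.
Then n_M = 9.76, n_T = 12.2, so y_M = 0.802.

y_M = 0.802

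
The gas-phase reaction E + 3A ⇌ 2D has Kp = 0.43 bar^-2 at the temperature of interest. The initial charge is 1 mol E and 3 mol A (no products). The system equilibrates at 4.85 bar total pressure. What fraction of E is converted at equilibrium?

Basis: 1 mol E initially; let X = conversion of E. Extent ξ = X.
Moles: n_E = 1 − X; n_A = 3 − 3X; n_D = 2X.
Summing: n_T = 4 − 2X.
With p_i = (n_i/n_T)P, Kp = p_D^2 / (p_E p_A^3).
Setting this equal to 0.43 bar^-2 and taking the physical root (0 < X < 1) gives X = 0.559.

X = 0.559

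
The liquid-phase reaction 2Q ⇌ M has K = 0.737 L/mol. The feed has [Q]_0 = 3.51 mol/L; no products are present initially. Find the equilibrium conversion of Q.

X = 0.647

Let X = conversion of Q; extent ξ = 3.51X/2 mol/L.
Concentrations: [Q] = 3.51 − 3.51X; [M] = 1.75X.
K = [M] / ([Q]^2).
This equals 0.737 at X = 0.647 (the root in 0 < X < 1).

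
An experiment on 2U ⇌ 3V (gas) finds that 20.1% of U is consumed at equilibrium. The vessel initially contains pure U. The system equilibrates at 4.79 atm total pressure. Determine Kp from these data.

Basis: 1 mol U initially; let X = conversion of U. Extent ξ = 0.5X.
Species balance: n_U = 1 − X; n_V = 1.5X.
Total moles n_T = 1 + 0.5X.
At X = 0.201: n_U = 0.799, n_V = 0.301, n_T = 1.1.
p_i = (n_i/n_T)·P. Kp = p_V^3 / (p_U^2) = 0.187 atm.

Kp = 0.187 atm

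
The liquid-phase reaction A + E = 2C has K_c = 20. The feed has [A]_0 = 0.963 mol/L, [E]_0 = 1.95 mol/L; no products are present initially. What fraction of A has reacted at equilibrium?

X = 0.869

Let X = conversion of A; extent ξ = 0.963·X mol/L.
Concentrations: [A] = 0.963 − 0.963X; [E] = 1.95 − 0.963X; [C] = 1.93X.
K_c = [C]^2 / ([A] [E]).
Setting equal to 20 and solving for X on (0,1) gives X = 0.869.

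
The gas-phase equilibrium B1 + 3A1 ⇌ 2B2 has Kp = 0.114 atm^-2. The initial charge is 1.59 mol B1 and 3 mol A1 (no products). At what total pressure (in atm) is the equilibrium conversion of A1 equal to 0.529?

P = 6.4 atm

Take 3 mol A1 as basis and let X be its fractional conversion, so ξ = X.
Species balance: n_B1 = 1.59 − X; n_A1 = 3 − 3X; n_B2 = 2X.
n_T = Σnᵢ = 4.59 − 2X.
Kp = p_B2^2 / (p_B1 p_A1^3) with p_i = (n_i/n_T)·P.
At X = 0.529: the mole-fraction product g(X) = Π y_i^ν_i = 4.665. Since Kp = g(X)·P^{-2}, P = (g/Kp)^(1/2) = (4.665/0.114)^(1/2) = 6.4 atm.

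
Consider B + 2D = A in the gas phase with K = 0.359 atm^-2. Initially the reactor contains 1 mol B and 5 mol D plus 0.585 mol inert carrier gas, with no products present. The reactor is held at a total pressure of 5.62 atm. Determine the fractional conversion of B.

X = 0.839

Basis: 1 mol B initially; let X = conversion of B. Extent ξ = X.
Species balance: n_B = 1 − X; n_D = 5 − 2X; n_A = X; n_I = 0.585 (inert).
n_T = Σnᵢ = 6.58 − 2X.
With p_i = (n_i/n_T)P, K = p_A / (p_B p_D^2).
Equating to 0.359 atm^-2 and solving on 0 < X < 1: X = 0.839.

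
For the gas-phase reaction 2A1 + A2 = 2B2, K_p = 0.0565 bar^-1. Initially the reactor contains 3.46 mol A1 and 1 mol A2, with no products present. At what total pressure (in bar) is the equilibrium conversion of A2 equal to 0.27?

Basis: 1 mol A2 initially; let X = conversion of A2. Extent ξ = X.
Mole table: n_A1 = 3.46 − 2X; n_A2 = 1 − X; n_B2 = 2X.
Total moles n_T = 4.46 − X.
K_p = p_B2^2 / (p_A1^2 p_A2) with p_i = (n_i/n_T)·P.
At X = 0.27: the mole-fraction product g(X) = Π y_i^ν_i = 0.1963. Since K_p = g(X)·P^{-1}, P = (g/K_p)^(1/1) = (0.1963/0.0565)^(1/1) = 3.47 bar.

P = 3.47 bar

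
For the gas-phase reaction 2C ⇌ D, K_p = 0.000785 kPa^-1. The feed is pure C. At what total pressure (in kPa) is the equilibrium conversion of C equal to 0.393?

P = 546 kPa

Let X = conversion of C (basis 1 mol C); extent of reaction ξ = 0.5X.
Moles: n_C = 1 − X; n_D = 0.5X.
Total moles n_T = 1 − 0.5X.
K_p = p_D / (p_C^2) with p_i = (n_i/n_T)·P.
At X = 0.393: the mole-fraction product g(X) = Π y_i^ν_i = 0.4285. Since K_p = g(X)·P^{-1}, P = (g/K_p)^(1/1) = (0.4285/0.000785)^(1/1) = 546 kPa.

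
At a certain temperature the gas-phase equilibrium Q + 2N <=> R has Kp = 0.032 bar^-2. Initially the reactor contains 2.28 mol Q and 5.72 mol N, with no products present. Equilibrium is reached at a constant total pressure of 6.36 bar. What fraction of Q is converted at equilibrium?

X = 0.349

Take 2.28 mol Q as basis and let X be its fractional conversion, so ξ = 2.28X.
Moles: n_Q = 2.28 − 2.28X; n_N = 5.72 − 4.56X; n_R = 2.28X.
Summing: n_T = 8 − 4.56X.
With p_i = (n_i/n_T)P, Kp = p_R / (p_Q p_N^2).
Substituting and setting equal to 0.032 bar^-2 gives a polynomial in X; the root in (0,1) is X = 0.349.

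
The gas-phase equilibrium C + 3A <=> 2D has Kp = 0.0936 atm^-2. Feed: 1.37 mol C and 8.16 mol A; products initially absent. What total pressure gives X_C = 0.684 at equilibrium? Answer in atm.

P = 5.76 atm

Let X = conversion of C (basis 1.37 mol C); extent of reaction ξ = 1.37X.
Mole table: n_C = 1.37 − 1.37X; n_A = 8.16 − 4.11X; n_D = 2.74X.
Total moles n_T = 9.53 − 2.74X.
Kp = p_D^2 / (p_C p_A^3) with p_i = (n_i/n_T)·P.
At X = 0.684: the mole-fraction product g(X) = Π y_i^ν_i = 3.108. Since Kp = g(X)·P^{-2}, P = (g/Kp)^(1/2) = (3.108/0.0936)^(1/2) = 5.76 atm.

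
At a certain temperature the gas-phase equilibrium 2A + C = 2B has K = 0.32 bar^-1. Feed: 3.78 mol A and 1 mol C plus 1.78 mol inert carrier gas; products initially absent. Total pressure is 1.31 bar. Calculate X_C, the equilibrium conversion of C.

X = 0.331

Basis: 1 mol C initially; let X = conversion of C. Extent ξ = X.
Species balance: n_A = 3.78 − 2X; n_C = 1 − X; n_B = 2X; n_I = 1.78 (inert).
Summing: n_T = 6.56 − X.
Mole fractions y_i = n_i/n_T; K = p_B^2 / (p_A^2 p_C) with p_i = y_i·P.
This yields a degree-3 equation in X; solving on (0,1), X = 0.331.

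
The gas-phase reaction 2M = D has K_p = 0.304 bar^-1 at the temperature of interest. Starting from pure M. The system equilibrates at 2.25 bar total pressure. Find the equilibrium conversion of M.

X = 0.483

Take 1 mol M as basis and let X be its fractional conversion, so ξ = 0.5X.
Moles: n_M = 1 − X; n_D = 0.5X.
Total moles n_T = 1 − 0.5X.
With p_i = (n_i/n_T)P, K_p = p_D / (p_M^2).
Setting this equal to 0.304 bar^-1 and taking the physical root (0 < X < 1) gives X = 0.483.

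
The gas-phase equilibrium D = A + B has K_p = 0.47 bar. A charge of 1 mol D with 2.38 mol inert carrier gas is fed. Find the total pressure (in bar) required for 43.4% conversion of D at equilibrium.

Let X = conversion of D (basis 1 mol D); extent of reaction ξ = X.
Moles: n_D = 1 − X; n_A = X; n_B = X; n_I = 2.38 (inert).
Summing: n_T = 3.38 + X.
K_p = p_A p_B / (p_D) with p_i = (n_i/n_T)·P.
At X = 0.434: the mole-fraction product g(X) = Π y_i^ν_i = 0.08725. Since K_p = g(X)·P^{1}, P = (K_p/g)^(1/1) = (0.47/0.08725)^(1/1) = 5.39 bar.

P = 5.39 bar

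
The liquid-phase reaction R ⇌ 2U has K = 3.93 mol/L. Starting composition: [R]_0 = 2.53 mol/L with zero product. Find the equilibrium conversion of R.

X = 0.459

Let X = conversion of R; extent ξ = 2.53·X mol/L.
Concentrations: [R] = 2.53 − 2.53X; [U] = 5.06X.
K = [U]^2 / ([R]).
Solving K = 3.93 for X ∈ (0,1): X = 0.459.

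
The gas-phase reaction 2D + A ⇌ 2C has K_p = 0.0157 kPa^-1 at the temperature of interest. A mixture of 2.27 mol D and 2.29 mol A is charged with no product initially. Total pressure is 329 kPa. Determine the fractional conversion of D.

Let X = conversion of D (basis 2.27 mol D); extent of reaction ξ = 1.14X.
Moles: n_D = 2.27 − 2.27X; n_A = 2.29 − 1.14X; n_C = 2.27X.
Total moles n_T = 4.56 − 1.14X.
y_i = n_i/n_T, p_i = y_i·P. K_p = p_C^2 / (p_D^2 p_A).
Substituting and setting equal to 0.0157 kPa^-1 gives a polynomial in X; the root in (0,1) is X = 0.594.

X = 0.594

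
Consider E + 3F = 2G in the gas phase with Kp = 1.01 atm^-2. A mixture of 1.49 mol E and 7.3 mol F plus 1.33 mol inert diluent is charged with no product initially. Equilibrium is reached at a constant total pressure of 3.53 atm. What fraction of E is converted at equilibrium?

Basis: 1.49 mol E initially; let X = conversion of E. Extent ξ = 1.49X.
At extent ξ: n_E = 1.49 − 1.49X; n_F = 7.3 − 4.47X; n_G = 2.98X; n_I = 1.33 (inert).
Summing: n_T = 10.1 − 2.98X.
Mole fractions y_i = n_i/n_T; Kp = p_G^2 / (p_E p_F^3) with p_i = y_i·P.
Substituting and setting equal to 1.01 atm^-2 gives a polynomial in X; the root in (0,1) is X = 0.742.

X = 0.742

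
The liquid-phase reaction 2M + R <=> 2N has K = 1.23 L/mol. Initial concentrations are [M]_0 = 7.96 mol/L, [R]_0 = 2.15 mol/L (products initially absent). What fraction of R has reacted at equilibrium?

X = 0.790

Let X = conversion of R; extent ξ = 2.15·X mol/L.
Concentrations: [M] = 7.96 − 4.3X; [R] = 2.15 − 2.15X; [N] = 4.3X.
K = [N]^2 / ([M]^2 [R]).
Equating to 1.23 L/mol: the physical root is X = 0.790.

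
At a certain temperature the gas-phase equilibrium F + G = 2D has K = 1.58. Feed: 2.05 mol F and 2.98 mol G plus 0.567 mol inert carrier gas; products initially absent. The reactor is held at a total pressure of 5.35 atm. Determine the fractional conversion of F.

Take 2.05 mol F as basis and let X be its fractional conversion, so ξ = 2.05X.
At extent ξ: n_F = 2.05 − 2.05X; n_G = 2.98 − 2.05X; n_D = 4.1X; n_I = 0.567 (inert).
Total moles n_T = 5.6 (Δν = 0, constant).
With p_i = (n_i/n_T)P, K = p_D^2 / (p_F p_G).
Setting this equal to 1.58 and taking the physical root (0 < X < 1) gives X = 0.460.

X = 0.460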